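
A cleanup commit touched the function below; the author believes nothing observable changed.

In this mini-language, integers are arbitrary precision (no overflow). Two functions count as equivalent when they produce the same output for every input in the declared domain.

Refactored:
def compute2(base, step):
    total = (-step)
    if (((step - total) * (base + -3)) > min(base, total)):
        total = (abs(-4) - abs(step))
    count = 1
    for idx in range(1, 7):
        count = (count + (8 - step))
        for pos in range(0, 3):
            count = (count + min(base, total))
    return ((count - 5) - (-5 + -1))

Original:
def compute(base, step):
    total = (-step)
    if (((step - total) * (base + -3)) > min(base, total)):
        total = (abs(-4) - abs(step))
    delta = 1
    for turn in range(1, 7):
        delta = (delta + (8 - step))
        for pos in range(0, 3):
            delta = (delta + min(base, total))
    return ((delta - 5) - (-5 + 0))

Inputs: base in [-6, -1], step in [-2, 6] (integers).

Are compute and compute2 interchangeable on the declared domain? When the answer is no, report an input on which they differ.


Take base=-6, step=-2.
compute: total = 2; (((step - total) * (base + -3)) > min(base, total)) -> true; total = 2; delta = 1; [turn=1]; delta = 11; [pos=0]; delta = 5; [pos=1]; delta = -1; [pos=2]; delta = -7; [turn=2]; delta = 3; [pos=0]; delta = -3; [pos=1]; delta = -9; [pos=2]; delta = -15; [turn=3]; delta = -5; [pos=0]; delta = -11; [pos=1]; delta = -17; [pos=2]; delta = -23; [turn=4]; delta = -13; [pos=0]; delta = -19; [pos=1]; delta = -25; [pos=2]; delta = -31; [turn=5]; delta = -21; [pos=0]; delta = -27; [pos=1]; delta = -33; [pos=2]; delta = -39; [turn=6]; delta = -29; [pos=0]; delta = -35; [pos=1]; delta = -41; [pos=2]; delta = -47; return -47
compute2: total = 2; (((step - total) * (base + -3)) > min(base, total)) -> true; total = 2; count = 1; [idx=1]; count = 11; [pos=0]; count = 5; [pos=1]; count = -1; [pos=2]; count = -7; [idx=2]; count = 3; [pos=0]; count = -3; [pos=1]; count = -9; [pos=2]; count = -15; [idx=3]; count = -5; [pos=0]; count = -11; [pos=1]; count = -17; [pos=2]; count = -23; [idx=4]; count = -13; [pos=0]; count = -19; [pos=1]; count = -25; [pos=2]; count = -31; [idx=5]; count = -21; [pos=0]; count = -27; [pos=1]; count = -33; [pos=2]; count = -39; [idx=6]; count = -29; [pos=0]; count = -35; [pos=1]; count = -41; [pos=2]; count = -47; return -46
-47 against -46: the behavior changed.
verdict: not equivalent; witness: base=-6, step=-2


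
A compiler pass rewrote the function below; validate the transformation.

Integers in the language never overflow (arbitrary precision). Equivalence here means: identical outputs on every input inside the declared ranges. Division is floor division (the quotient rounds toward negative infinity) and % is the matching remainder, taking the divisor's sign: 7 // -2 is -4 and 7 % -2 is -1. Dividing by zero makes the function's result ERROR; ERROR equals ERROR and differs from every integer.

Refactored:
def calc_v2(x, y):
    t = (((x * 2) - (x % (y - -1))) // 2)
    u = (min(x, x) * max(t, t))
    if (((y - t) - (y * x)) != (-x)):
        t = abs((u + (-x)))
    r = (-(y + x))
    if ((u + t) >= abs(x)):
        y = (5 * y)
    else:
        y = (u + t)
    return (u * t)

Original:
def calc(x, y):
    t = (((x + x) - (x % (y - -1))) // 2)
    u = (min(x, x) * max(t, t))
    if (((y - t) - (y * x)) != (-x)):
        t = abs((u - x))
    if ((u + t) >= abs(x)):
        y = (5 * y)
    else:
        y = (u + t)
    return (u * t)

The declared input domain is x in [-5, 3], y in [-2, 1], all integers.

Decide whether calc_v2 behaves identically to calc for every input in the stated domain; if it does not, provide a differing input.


Behavior is preserved: although local variable names differ; also arithmetic usage differs; also constant usage differs; also statement counts differ, the outputs never diverge.
Tracing x=-1, y=1: calc: t becomes -2; next u becomes 2; next (((y - t) - (y * x)) != (-x)) evaluates to true; next t becomes 3; next ((u + t) >= abs(x)) evaluates to true; next y becomes 5; next final value 6 | calc_v2: t becomes -2; next u becomes 2; next (((y - t) - (y * x)) != (-x)) evaluates to true; next t becomes 3; next r becomes 0; next ((u + t) >= abs(x)) evaluates to true; next y becomes 5; next final value 6 — matching result 6.
Every one of the 36 inputs gives matching results.
verdict: equivalent


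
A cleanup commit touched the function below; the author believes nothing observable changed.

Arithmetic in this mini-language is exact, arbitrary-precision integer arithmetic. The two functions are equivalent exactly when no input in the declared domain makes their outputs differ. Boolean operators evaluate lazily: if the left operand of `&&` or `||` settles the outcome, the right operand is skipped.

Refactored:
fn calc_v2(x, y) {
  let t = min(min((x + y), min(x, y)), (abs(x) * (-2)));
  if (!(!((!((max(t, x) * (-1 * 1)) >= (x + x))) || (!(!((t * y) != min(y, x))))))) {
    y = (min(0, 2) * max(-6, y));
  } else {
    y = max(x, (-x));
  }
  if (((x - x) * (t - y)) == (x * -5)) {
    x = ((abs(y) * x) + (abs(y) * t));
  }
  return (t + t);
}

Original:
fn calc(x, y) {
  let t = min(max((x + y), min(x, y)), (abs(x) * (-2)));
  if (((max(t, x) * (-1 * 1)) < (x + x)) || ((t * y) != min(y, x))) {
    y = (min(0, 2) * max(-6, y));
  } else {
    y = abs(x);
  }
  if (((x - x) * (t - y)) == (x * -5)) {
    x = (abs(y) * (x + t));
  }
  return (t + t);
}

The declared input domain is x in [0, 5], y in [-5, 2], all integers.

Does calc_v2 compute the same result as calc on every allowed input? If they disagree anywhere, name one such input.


Take x=1, y=-5.
calc: t becomes -4; next (((max(t, x) * (-1 * 1)) < (x + x)) || ((t * y) != min(y, x))) evaluates to true; next y becomes 0; next (((x - x) * (t - y)) == (x * -5)) evaluates to false; next final value -8
calc_v2: t becomes -5; next (!(!((!((max(t, x) * (-1 * 1)) >= (x + x))) || (!(!((t * y) != min(y, x))))))) evaluates to true; next y becomes 0; next (((x - x) * (t - y)) == (x * -5)) evaluates to false; next final value -10
-8 vs -10 — the two versions disagree here.
verdict: not equivalent; witness: x=1, y=-5


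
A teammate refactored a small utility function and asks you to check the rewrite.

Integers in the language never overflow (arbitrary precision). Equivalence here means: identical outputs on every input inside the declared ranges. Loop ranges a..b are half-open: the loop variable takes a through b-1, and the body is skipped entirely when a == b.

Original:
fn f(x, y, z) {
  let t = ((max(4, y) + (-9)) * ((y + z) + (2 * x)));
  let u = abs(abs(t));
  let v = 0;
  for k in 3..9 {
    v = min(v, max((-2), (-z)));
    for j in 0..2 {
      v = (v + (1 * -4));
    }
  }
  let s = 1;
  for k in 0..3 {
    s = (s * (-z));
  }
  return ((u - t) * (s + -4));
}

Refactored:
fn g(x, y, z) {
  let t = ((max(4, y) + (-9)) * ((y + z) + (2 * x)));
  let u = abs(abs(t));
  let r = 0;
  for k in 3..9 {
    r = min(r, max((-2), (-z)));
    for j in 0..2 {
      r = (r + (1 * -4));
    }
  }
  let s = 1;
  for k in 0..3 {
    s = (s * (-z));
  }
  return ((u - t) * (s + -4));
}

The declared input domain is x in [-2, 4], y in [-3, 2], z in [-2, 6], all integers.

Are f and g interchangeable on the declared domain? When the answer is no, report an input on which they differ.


Changes here: local variable names differ; the full 378-point sweep finds no disagreement.
verdict: equivalent


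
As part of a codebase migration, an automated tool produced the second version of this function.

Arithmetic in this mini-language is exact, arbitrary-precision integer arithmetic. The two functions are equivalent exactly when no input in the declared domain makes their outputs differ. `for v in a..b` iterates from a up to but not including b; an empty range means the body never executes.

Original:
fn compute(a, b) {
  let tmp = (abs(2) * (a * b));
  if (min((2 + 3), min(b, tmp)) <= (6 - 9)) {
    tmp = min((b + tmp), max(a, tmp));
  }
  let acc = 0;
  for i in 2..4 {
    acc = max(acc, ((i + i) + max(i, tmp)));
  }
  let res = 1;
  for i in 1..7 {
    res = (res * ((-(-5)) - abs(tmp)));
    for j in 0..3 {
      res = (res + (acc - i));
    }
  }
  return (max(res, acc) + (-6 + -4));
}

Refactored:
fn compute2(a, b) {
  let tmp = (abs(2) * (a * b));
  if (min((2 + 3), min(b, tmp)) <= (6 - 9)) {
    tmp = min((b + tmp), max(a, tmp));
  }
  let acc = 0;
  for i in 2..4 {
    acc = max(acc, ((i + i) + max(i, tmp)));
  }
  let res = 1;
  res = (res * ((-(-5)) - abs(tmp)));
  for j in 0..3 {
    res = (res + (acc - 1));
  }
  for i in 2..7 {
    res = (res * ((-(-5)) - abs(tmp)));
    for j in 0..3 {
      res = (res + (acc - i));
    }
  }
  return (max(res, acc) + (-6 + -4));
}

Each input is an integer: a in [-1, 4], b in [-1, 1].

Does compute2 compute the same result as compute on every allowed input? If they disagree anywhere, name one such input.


Comparing the listings, the differences include: statement counts differ; and constant usage differs; and loop structure differs; and arithmetic usage differs; and min/max/abs usage differs.
Tracing a=3, b=0: compute: tmp := 0 | (min((2 + 3), min(b, tmp)) <= (6 - 9)): false | acc := 0 | iter i=2: | acc := 6 | iter i=3: | acc := 9 | res := 1 | iter i=1: | res := 5 | iter j=0: | res := 13 | iter j=1: | res := 21 | iter j=2: | res := 29 | iter i=2: | res := 145 | iter j=0: | res := 152 | iter j=1: | res := 159 | iter j=2: | res := 166 | iter i=3: | res := 830 | iter j=0: | res := 836 | iter j=1: | res := 842 | iter j=2: | res := 848 | iter i=4: | res := 4240 | iter j=0: | res := 4245 | iter j=1: | res := 4250 | iter j=2: | res := 4255 | iter i=5: | res := 21275 | iter j=0: | res := 21279 | iter j=1: | res := 21283 | iter j=2: | res := 21287 | iter i=6: | res := 106435 | iter j=0: | res := 106438 | iter j=1: | res := 106441 | iter j=2: | res := 106444 | result 106434 | compute2: tmp := 0 | (min((2 + 3), min(b, tmp)) <= (6 - 9)): false | acc := 0 | iter i=2: | acc := 6 | iter i=3: | acc := 9 | res := 1 | res := 5 | iter j=0: | res := 13 | iter j=1: | res := 21 | iter j=2: | res := 29 | iter i=2: | res := 145 | iter j=0: | res := 152 | iter j=1: | res := 159 | iter j=2: | res := 166 | iter i=3: | res := 830 | iter j=0: | res := 836 | iter j=1: | res := 842 | iter j=2: | res := 848 | iter i=4: | res := 4240 | iter j=0: | res := 4245 | iter j=1: | res := 4250 | iter j=2: | res := 4255 | iter i=5: | res := 21275 | iter j=0: | res := 21279 | iter j=1: | res := 21283 | iter j=2: | res := 21287 | iter i=6: | res := 106435 | iter j=0: | res := 106438 | iter j=1: | res := 106441 | iter j=2: | res := 106444 | result 106434 — matching result 106434.
Across all 18 domain points the two functions coincide.
verdict: equivalent


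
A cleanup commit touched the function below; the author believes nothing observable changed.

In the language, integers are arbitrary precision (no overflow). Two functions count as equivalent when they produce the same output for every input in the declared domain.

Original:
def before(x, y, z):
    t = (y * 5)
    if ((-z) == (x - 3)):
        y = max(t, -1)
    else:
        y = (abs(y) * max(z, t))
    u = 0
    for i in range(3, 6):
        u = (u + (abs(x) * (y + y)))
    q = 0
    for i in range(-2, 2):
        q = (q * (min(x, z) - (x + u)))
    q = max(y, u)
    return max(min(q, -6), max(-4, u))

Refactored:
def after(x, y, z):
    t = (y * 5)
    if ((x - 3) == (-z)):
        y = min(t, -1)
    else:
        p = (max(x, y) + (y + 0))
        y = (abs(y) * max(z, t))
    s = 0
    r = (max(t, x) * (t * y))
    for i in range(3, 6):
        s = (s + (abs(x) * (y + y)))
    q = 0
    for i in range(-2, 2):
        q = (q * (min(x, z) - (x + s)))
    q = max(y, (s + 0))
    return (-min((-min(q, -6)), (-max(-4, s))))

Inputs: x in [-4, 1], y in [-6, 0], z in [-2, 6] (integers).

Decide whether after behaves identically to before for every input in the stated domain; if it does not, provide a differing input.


There is a counterexample at x=-3, y=0, z=6: 0 on one side, -4 on the other.
before: t=0, then ((-z) == (x - 3)) is true, then y=0, then u=0, then (i=3), then u=0, then (i=4), then u=0, then (i=5), then u=0, then q=0, then (i=-2), then q=0, then (i=-1), then q=0, then (i=0), then q=0, then (i=1), then q=0, then q=0, then returns 0
after: t=0, then ((x - 3) == (-z)) is true, then y=-1, then s=0, then r=0, then (i=3), then s=-6, then (i=4), then s=-12, then (i=5), then s=-18, then q=0, then (i=-2), then q=0, then (i=-1), then q=0, then (i=0), then q=0, then (i=1), then q=0, then q=-1, then returns -4
verdict: not equivalent; witness: x=-3, y=0, z=6


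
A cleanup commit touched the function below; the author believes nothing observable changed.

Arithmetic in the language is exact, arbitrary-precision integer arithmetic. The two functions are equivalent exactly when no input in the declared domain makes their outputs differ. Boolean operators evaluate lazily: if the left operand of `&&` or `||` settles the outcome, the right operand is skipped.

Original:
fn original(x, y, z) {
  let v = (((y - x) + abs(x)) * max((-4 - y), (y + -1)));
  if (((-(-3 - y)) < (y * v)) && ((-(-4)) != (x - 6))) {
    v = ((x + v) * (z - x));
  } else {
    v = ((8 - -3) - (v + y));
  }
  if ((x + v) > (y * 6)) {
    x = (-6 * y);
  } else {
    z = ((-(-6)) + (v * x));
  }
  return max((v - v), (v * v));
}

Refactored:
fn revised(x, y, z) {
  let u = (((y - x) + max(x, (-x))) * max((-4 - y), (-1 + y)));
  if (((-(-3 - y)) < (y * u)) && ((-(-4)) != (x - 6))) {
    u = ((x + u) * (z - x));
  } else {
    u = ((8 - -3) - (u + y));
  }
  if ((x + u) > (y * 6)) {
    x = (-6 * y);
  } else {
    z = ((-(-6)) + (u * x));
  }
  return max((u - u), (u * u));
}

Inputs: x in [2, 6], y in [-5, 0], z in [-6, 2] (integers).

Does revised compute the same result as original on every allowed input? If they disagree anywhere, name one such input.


The two are interchangeable: local variable names differ, min/max/abs usage differs, and every declared input agrees.
Tracing x=6, y=-4, z=-6: original: v=0, then (((-(-3 - y)) < (y * v)) && ((-(-4)) != (x - 6))) is true, then v=-72, then ((x + v) > (y * 6)) is false, then z=-426, then returns 5184 | revised: u=0, then (((-(-3 - y)) < (y * u)) && ((-(-4)) != (x - 6))) is true, then u=-72, then ((x + u) > (y * 6)) is false, then z=-426, then returns 5184 — matching result 5184.
Sweeping the whole domain (270 inputs) finds no disagreement.
verdict: equivalent


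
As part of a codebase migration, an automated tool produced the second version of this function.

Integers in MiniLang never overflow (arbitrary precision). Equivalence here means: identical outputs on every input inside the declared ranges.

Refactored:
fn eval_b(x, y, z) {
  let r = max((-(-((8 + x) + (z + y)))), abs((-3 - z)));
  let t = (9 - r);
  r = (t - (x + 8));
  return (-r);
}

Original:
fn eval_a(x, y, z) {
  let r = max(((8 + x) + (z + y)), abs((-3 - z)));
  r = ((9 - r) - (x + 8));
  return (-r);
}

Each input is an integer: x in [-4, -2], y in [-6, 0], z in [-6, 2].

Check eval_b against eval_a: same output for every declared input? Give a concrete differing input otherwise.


Side by side, the visible changes include: statement counts differ; local variable names differ.
One worked example (x=-4, y=-6, z=-5) — eval_a: r=2, then r=3, then returns -3; eval_b: r=2, then t=7, then r=3, then returns -3; agreement on -3.
An exhaustive pass over the 189 declared inputs shows identical outputs.
verdict: equivalent


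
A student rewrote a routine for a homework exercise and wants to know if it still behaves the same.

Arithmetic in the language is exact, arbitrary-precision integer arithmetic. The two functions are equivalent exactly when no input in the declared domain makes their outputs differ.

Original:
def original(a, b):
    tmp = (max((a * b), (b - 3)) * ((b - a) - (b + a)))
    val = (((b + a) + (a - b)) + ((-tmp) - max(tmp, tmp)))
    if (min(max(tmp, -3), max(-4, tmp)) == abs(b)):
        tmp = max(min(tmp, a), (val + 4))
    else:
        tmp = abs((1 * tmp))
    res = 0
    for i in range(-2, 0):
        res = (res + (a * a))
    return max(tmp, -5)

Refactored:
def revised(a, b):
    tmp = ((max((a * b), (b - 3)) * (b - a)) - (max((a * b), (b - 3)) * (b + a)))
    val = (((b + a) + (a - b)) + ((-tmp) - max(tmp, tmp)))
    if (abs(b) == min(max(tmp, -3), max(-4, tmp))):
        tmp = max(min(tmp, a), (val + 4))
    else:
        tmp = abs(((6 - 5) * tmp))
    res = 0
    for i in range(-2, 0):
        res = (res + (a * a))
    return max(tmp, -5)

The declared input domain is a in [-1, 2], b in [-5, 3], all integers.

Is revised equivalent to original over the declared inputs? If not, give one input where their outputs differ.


The two are interchangeable: arithmetic usage differs, and min/max/abs usage differs, and constant usage differs, and every declared input agrees.
As a probe, take a=1, b=-5: original runs tmp becomes 10; next val becomes -18; next (min(max(tmp, -3), max(-4, tmp)) == abs(b)) evaluates to false; next tmp becomes 10; next res becomes 0; next at i=-2:; next res becomes 1; next at i=-1:; next res becomes 2; next final value 10; revised runs tmp becomes 10; next val becomes -18; next (abs(b) == min(max(tmp, -3), max(-4, tmp))) evaluates to false; next tmp becomes 10; next res becomes 0; next at i=-2:; next res becomes 1; next at i=-1:; next res becomes 2; next final value 10; both end at 10.
Checked all 36 inputs in the declared domain: the outputs agree on every one.
verdict: equivalent


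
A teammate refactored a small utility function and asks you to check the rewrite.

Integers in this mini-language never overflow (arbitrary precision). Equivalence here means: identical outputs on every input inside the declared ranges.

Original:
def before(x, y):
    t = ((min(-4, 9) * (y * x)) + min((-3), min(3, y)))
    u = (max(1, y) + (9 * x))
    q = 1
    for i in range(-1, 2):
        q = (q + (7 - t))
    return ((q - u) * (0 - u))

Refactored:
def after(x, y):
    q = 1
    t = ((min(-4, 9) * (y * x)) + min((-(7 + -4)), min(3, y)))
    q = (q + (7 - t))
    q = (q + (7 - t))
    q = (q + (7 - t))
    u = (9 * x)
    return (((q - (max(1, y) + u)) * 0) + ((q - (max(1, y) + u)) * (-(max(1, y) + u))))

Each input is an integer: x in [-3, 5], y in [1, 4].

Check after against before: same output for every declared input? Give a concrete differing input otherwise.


This is a faithful refactor — arithmetic usage differs; also statement counts differ; also min/max/abs usage differs; also loop structure differs; also constant usage differs; also local variable names differ, but the computed results match everywhere.
Tracing x=4, y=3: before: t := -51 | u := 39 | q := 1 | iter i=-1: | q := 59 | iter i=0: | q := 117 | iter i=1: | q := 175 | result -5304 | after: q := 1 | t := -51 | q := 59 | q := 117 | q := 175 | u := 36 | result -5304 — matching result -5304.
Sweeping the whole domain (36 inputs) finds no disagreement.
verdict: equivalent


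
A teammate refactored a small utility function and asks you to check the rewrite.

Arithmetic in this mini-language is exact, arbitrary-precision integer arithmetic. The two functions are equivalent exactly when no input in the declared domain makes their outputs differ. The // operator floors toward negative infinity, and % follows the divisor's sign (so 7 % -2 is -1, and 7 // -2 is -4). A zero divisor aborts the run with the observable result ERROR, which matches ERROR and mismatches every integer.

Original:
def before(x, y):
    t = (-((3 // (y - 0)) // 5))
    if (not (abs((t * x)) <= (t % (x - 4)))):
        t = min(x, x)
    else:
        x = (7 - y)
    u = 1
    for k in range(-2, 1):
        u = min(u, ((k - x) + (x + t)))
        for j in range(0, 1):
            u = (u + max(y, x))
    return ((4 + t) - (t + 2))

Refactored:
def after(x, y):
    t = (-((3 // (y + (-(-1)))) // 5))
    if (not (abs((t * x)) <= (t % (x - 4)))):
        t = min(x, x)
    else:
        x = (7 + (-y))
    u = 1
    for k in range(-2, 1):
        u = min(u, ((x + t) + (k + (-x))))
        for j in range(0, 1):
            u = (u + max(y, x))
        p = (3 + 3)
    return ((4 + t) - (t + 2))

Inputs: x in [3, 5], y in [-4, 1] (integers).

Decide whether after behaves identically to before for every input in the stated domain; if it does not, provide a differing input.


x=3, y=-1 yields 2 from before but ERROR from after.
verdict: not equivalent; witness: x=3, y=-1


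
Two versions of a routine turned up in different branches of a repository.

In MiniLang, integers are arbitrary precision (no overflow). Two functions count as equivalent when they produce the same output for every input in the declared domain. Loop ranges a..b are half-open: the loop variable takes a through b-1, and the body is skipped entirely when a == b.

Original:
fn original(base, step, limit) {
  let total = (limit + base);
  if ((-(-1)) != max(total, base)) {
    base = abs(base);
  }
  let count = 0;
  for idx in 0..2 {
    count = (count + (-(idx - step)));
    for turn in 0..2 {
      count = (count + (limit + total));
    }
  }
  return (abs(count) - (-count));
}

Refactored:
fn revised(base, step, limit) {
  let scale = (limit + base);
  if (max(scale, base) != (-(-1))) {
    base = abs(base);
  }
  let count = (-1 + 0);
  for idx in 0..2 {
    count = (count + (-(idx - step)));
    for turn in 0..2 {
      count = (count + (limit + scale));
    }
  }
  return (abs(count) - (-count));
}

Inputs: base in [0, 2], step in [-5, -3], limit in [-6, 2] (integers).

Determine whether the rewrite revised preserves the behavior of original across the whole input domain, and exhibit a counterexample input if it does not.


Input base=0, step=-5, limit=2: 10 from original versus 8 from revised.
verdict: not equivalent; witness: base=0, step=-5, limit=2


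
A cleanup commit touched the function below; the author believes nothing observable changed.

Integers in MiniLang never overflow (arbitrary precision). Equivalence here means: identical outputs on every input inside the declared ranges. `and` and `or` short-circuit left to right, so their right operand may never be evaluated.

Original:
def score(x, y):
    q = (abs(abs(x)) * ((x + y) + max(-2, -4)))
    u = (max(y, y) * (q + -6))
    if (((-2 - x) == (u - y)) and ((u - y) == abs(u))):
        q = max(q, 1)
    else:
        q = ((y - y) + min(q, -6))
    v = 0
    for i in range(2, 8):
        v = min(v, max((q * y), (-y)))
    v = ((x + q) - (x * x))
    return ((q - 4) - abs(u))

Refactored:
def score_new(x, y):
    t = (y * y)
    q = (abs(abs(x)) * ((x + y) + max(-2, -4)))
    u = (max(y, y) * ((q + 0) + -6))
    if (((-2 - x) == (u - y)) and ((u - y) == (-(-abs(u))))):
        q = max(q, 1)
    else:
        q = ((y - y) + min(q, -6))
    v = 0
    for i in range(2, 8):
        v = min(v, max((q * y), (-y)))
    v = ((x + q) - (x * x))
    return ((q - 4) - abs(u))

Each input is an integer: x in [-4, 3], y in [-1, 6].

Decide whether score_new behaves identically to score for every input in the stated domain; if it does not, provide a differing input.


Behavior is preserved: although constant usage differs, local variable names differ, arithmetic usage differs, statement counts differ, the outputs never diverge.
As a probe, take x=-4, y=-1: score runs q becomes -28; next u becomes 34; next (((-2 - x) == (u - y)) and ((u - y) == abs(u))) evaluates to false; next q becomes -28; next v becomes 0; next at i=2:; next v becomes 0; next at i=3:; next v becomes 0; next at i=4:; next v becomes 0; next at i=5:; next v becomes 0; next at i=6:; next v becomes 0; next at i=7:; next v becomes 0; next v becomes -48; next final value -66; score_new runs t becomes 1; next q becomes -28; next u becomes 34; next (((-2 - x) == (u - y)) and ((u - y) == (-(-abs(u))))) evaluates to false; next q becomes -28; next v becomes 0; next at i=2:; next v becomes 0; next at i=3:; next v becomes 0; next at i=4:; next v becomes 0; next at i=5:; next v becomes 0; next at i=6:; next v becomes 0; next at i=7:; next v becomes 0; next v becomes -48; next final value -66; both end at -66.
Checked all 64 inputs in the declared domain: the outputs agree on every one.
verdict: equivalent


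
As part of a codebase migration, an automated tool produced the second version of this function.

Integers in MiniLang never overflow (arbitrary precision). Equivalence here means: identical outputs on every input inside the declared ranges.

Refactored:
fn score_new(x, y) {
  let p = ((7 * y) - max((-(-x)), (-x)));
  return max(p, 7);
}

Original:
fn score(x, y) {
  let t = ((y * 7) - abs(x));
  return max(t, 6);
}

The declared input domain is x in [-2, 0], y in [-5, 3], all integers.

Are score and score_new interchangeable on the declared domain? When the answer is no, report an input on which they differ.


The rewrite breaks on x=-2, y=-5, where the results are 6 and 7.
score: t=-37, then returns 6
score_new: p=-37, then returns 7
verdict: not equivalent; witness: x=-2, y=-5


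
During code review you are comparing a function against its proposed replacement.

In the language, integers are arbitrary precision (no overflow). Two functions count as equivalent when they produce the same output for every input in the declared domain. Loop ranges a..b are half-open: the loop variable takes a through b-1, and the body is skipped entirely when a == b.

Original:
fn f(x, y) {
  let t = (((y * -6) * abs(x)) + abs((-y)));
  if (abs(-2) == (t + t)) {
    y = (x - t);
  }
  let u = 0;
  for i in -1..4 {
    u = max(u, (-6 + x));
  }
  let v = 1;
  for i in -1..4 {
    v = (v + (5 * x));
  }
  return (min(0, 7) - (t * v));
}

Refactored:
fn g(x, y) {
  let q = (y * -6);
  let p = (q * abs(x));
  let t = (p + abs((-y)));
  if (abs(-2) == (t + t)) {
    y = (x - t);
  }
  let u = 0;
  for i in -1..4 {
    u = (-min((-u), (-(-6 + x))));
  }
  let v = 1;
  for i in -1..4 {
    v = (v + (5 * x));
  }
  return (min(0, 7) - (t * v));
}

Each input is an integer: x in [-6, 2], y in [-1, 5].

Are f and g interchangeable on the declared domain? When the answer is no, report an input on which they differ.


Although statement counts differ, local variable names differ, min/max/abs usage differs, 63/63 inputs agree.
verdict: equivalent


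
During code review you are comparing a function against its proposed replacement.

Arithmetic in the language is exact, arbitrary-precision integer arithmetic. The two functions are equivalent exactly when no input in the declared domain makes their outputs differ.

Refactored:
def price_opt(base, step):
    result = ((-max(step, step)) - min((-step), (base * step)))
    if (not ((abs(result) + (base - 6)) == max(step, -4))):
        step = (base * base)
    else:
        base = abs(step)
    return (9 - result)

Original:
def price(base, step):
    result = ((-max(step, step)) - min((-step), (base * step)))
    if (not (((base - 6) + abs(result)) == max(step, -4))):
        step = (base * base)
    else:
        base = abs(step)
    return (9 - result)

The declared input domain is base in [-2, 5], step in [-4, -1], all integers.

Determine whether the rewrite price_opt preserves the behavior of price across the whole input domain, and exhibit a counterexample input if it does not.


The two versions differ — the changes include same computation, different form.
Tracing base=5, step=-1: price: result = 6; (not (((base - 6) + abs(result)) == max(step, -4))) -> true; step = 25; return 3 | price_opt: result = 6; (not ((abs(result) + (base - 6)) == max(step, -4))) -> true; step = 25; return 3 — matching result 3.
Sweeping the whole domain (32 inputs) finds no disagreement.
verdict: equivalent


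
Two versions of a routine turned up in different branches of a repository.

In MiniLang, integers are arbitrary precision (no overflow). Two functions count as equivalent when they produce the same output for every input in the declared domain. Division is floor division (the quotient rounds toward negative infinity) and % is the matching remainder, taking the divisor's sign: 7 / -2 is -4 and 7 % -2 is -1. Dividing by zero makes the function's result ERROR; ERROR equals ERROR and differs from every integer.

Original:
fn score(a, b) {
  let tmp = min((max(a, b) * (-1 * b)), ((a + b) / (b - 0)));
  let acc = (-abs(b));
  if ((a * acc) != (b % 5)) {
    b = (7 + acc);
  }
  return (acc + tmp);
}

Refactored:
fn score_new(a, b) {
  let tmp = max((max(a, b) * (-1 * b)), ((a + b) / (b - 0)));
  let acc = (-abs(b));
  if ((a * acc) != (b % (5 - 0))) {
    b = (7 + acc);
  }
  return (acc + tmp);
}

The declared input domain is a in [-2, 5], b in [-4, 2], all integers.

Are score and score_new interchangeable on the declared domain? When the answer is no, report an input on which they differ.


Not equivalent: a=-2, b=-4 separates them (-12 vs -3).
score: tmp := -8 | acc := -4 | ((a * acc) != (b % 5)): true | b := 3 | result -12
score_new: tmp := 1 | acc := -4 | ((a * acc) != (b % (5 - 0))): true | b := 3 | result -3
verdict: not equivalent; witness: a=-2, b=-4


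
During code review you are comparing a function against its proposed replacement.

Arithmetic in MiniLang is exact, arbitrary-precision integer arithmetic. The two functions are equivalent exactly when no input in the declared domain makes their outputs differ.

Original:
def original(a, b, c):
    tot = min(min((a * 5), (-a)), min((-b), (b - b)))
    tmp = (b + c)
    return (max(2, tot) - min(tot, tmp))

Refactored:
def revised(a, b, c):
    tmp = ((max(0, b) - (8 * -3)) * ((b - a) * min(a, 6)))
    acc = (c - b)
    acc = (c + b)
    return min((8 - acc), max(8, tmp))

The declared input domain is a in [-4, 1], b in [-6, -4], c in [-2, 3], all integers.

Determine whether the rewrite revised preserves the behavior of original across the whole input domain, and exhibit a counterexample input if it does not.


At a=-4, b=-6, c=-2: original gives 22, revised gives 16.
verdict: not equivalent; witness: a=-4, b=-6, c=-2


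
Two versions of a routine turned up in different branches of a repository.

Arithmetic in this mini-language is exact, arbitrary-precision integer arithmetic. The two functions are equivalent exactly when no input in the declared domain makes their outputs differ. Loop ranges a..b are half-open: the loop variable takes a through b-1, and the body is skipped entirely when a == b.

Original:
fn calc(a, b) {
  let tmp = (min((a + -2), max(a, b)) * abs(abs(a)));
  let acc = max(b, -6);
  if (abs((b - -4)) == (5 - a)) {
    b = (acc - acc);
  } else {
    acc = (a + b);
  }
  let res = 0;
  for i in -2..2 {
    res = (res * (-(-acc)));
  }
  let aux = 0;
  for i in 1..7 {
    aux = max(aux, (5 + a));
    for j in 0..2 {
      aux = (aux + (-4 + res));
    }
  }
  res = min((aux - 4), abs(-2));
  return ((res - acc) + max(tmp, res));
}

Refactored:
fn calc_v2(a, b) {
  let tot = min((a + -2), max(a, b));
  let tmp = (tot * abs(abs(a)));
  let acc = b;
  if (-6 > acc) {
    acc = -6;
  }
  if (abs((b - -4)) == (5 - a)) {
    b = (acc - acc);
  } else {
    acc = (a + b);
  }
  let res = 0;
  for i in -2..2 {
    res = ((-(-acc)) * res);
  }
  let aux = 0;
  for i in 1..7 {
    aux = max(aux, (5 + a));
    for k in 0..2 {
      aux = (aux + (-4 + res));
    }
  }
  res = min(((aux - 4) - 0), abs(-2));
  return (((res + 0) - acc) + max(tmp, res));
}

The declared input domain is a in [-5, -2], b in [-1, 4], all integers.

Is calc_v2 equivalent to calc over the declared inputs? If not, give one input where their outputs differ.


Reading the diff, among the changes: local variable names differ, branching structure differs, min/max/abs usage differs, arithmetic usage differs, comparison usage differs, statement counts differ, constant usage differs.
As a probe, take a=-2, b=0: calc runs tmp=-8, then acc=0, then (abs((b - -4)) == (5 - a)) is false, then acc=-2, then res=0, then (i=-2), then res=0, then (i=-1), then res=0, then (i=0), then res=0, then (i=1), then res=0, then aux=0, then (i=1), then aux=3, then (j=0), then aux=-1, then (j=1), then aux=-5, then (i=2), then aux=3, then (j=0), then aux=-1, then (j=1), then aux=-5, then (i=3), then aux=3, then (j=0), then aux=-1, then (j=1), then aux=-5, then (i=4), then aux=3, then (j=0), then aux=-1, then (j=1), then aux=-5, then (i=5), then aux=3, then (j=0), then aux=-1, then (j=1), then aux=-5, then (i=6), then aux=3, then (j=0), then aux=-1, then (j=1), then aux=-5, then res=-9, then returns -15; calc_v2 runs tot=-4, then tmp=-8, then acc=0, then (-6 > acc) is false, then (abs((b - -4)) == (5 - a)) is false, then acc=-2, then res=0, then (i=-2), then res=0, then (i=-1), then res=0, then (i=0), then res=0, then (i=1), then res=0, then aux=0, then (i=1), then aux=3, then (k=0), then aux=-1, then (k=1), then aux=-5, then (i=2), then aux=3, then (k=0), then aux=-1, then (k=1), then aux=-5, then (i=3), then aux=3, then (k=0), then aux=-1, then (k=1), then aux=-5, then (i=4), then aux=3, then (k=0), then aux=-1, then (k=1), then aux=-5, then (i=5), then aux=3, then (k=0), then aux=-1, then (k=1), then aux=-5, then (i=6), then aux=3, then (k=0), then aux=-1, then (k=1), then aux=-5, then res=-9, then returns -15; both end at -15.
An exhaustive pass over the 24 declared inputs shows identical outputs.
verdict: equivalent


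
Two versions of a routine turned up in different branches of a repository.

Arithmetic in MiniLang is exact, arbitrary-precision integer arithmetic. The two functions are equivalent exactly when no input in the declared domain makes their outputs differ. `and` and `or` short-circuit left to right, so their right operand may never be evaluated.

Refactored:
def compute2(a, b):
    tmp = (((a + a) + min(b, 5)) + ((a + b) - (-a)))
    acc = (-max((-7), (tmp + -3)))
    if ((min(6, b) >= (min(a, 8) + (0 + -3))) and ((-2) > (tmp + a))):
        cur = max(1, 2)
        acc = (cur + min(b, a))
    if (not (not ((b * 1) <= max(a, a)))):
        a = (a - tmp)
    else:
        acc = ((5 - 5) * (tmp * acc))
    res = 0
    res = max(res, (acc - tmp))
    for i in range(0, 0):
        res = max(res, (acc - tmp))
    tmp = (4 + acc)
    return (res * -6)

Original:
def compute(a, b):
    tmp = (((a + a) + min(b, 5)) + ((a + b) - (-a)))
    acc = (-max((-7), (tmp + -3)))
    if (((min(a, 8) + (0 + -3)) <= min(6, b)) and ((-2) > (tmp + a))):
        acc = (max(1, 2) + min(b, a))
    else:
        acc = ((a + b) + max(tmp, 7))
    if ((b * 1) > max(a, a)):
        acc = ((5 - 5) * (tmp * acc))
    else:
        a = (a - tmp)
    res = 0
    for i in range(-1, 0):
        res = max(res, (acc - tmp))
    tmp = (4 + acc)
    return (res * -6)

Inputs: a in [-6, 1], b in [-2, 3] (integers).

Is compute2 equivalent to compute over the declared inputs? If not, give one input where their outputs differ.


There is a counterexample at a=0, b=-1: -48 on one side, -42 on the other.
compute: tmp := -2 | acc := 5 | (((min(a, 8) + (0 + -3)) <= min(6, b)) and ((-2) > (tmp + a))): false | acc := 6 | ((b * 1) > max(a, a)): false | a := 2 | res := 0 | iter i=-1: | res := 8 | tmp := 10 | result -48
compute2: tmp := -2 | acc := 5 | ((min(6, b) >= (min(a, 8) + (0 + -3))) and ((-2) > (tmp + a))): false | (not (not ((b * 1) <= max(a, a)))): true | a := 2 | res := 0 | res := 7 | loop over i: empty range | tmp := 9 | result -42
verdict: not equivalent; witness: a=0, b=-1


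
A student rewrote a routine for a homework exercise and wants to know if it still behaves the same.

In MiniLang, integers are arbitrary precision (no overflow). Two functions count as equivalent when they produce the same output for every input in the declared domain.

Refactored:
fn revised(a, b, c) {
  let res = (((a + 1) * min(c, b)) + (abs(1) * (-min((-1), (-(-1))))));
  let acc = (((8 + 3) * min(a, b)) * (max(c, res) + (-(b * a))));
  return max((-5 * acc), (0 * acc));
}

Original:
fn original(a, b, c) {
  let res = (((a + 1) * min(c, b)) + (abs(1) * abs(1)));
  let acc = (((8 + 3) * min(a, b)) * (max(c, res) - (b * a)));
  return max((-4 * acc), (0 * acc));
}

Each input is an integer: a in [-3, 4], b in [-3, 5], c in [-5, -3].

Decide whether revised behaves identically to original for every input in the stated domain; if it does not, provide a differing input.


Not equivalent: a=-3, b=-3, c=-5 separates them (264 vs 330).
original: res=11, then acc=-66, then returns 264
revised: res=11, then acc=-66, then returns 330
verdict: not equivalent; witness: a=-3, b=-3, c=-5


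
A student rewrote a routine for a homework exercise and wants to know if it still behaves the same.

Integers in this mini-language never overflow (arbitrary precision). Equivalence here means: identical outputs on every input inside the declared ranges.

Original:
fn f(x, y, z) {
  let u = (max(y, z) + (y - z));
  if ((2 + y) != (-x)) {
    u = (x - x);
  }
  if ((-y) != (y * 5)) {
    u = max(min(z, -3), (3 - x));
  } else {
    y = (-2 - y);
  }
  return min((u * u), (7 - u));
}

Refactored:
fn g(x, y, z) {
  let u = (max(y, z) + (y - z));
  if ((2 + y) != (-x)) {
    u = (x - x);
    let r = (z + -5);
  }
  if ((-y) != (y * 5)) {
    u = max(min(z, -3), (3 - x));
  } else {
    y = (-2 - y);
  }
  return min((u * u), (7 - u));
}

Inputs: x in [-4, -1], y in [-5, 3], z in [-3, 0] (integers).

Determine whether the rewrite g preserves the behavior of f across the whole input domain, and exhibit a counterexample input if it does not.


Changes here: arithmetic usage differs, local variable names differ, constant usage differs, statement counts differ; the full 144-point sweep finds no disagreement.
verdict: equivalent


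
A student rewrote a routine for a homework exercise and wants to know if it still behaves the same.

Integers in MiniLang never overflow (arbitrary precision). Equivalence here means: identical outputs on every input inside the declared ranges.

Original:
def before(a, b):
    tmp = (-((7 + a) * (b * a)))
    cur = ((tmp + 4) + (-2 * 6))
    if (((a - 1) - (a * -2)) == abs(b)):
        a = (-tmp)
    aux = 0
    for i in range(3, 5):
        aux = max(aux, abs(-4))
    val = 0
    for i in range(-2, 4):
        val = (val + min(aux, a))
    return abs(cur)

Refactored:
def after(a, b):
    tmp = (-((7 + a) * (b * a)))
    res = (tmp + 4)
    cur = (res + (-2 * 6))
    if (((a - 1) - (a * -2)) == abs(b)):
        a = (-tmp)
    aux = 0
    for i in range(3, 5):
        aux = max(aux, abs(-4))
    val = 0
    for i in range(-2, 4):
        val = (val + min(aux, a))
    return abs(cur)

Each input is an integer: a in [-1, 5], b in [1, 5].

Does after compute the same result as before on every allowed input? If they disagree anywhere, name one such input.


The two versions differ — the changes include statement counts differ; local variable names differ.
Tracing a=2, b=3: before: tmp := -54 | cur := -62 | (((a - 1) - (a * -2)) == abs(b)): false | aux := 0 | iter i=3: | aux := 4 | iter i=4: | aux := 4 | val := 0 | iter i=-2: | val := 2 | iter i=-1: | val := 4 | iter i=0: | val := 6 | iter i=1: | val := 8 | iter i=2: | val := 10 | iter i=3: | val := 12 | result 62 | after: tmp := -54 | res := -50 | cur := -62 | (((a - 1) - (a * -2)) == abs(b)): false | aux := 0 | iter i=3: | aux := 4 | iter i=4: | aux := 4 | val := 0 | iter i=-2: | val := 2 | iter i=-1: | val := 4 | iter i=0: | val := 6 | iter i=1: | val := 8 | iter i=2: | val := 10 | iter i=3: | val := 12 | result 62 — matching result 62.
Checked all 35 inputs in the declared domain: the outputs agree on every one.
verdict: equivalent


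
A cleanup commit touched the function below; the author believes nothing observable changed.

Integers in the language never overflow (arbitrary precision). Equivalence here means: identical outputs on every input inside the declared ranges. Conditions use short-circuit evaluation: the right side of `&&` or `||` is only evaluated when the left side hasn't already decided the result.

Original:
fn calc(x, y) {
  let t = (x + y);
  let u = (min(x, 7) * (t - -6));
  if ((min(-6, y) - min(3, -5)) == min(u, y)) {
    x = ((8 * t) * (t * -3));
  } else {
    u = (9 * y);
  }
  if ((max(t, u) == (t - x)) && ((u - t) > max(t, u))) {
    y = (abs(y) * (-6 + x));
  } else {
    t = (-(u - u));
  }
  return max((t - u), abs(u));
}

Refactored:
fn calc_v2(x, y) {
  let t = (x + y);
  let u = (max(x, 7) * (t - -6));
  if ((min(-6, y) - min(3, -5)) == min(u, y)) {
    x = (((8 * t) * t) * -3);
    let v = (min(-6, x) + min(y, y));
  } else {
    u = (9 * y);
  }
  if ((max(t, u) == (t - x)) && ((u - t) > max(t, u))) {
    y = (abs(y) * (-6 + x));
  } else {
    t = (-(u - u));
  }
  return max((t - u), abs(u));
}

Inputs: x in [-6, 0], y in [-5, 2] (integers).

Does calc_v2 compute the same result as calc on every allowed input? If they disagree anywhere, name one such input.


Consider the input x=-6, y=-1.
calc: t = -7; u = 6; ((min(-6, y) - min(3, -5)) == min(u, y)) -> true; x = -1176; ((max(t, u) == (t - x)) && ((u - t) > max(t, u))) -> false; t = 0; return 6
calc_v2: t = -7; u = -7; ((min(-6, y) - min(3, -5)) == min(u, y)) -> false; u = -9; ((max(t, u) == (t - x)) && ((u - t) > max(t, u))) -> false; t = 0; return 9
6 and 9 differ, so these are not the same function on this domain.
verdict: not equivalent; witness: x=-6, y=-1
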